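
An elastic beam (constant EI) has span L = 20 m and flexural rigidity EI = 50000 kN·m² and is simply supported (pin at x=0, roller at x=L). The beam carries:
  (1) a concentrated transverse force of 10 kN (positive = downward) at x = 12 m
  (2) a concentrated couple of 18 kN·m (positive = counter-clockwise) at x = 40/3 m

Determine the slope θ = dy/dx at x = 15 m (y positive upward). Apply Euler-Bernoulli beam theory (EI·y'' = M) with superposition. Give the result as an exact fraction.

Load 1 — point force P=10 kN at a=12 m (b=L-a=8):
  θ_1 = -Pa(2L²-6Lx+3x²+a²)/(6LEI)  [x>a] = -10·12·(2·20²-6·20·15+3·15²+12²)/(6·20·50000) = 181/50000 rad
Load 2 — applied couple M₀=18 kN·m at a=40/3 m (b=L-a=20/3):
  θ_2 = (M₀x²/(2L)-M₀(x-a)+C₁)/EI  [x>a] with C₁=M₀(3b²-L²)/(6L)=-40 = (18·15²/(2·20)-18·(15-(40/3))+(-40))/50000 = 1/1600 rad
Superposition: θ = Σ θ_i = 849/200000 rad ≈ 0.004245 rad

θ(15) = 849/200000 rad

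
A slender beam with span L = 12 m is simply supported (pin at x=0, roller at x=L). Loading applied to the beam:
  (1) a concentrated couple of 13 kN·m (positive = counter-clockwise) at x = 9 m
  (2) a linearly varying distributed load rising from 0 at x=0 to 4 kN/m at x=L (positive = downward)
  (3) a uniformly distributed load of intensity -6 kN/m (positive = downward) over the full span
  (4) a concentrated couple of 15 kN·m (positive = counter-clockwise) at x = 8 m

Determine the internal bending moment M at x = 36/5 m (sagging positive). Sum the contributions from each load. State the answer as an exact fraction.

M(36/5) = -6252/125 kN·m

Load 1 — applied couple M₀=13 kN·m at a=9 m (b=L-a=3):
  M_1 = M₀x/L  [x≤a] = 13·(36/5)/12 = 39/5 kN·m
Load 2 — triangular load w₀=4 kN/m (0→w₀ over full span):
  M_2 = w₀Lx/6 - w₀x³/(6L) = 4·12·(36/5)/6 - 4·(36/5)³/(6·12) = 4608/125 kN·m
Load 3 — uniform load w=-6 kN/m over full span:
  M_3 = wx(L-x)/2 = (-6)·(36/5)·(12-(36/5))/2 = -2592/25 kN·m
Load 4 — applied couple M₀=15 kN·m at a=8 m (b=L-a=4):
  M_4 = M₀x/L  [x≤a] = 15·(36/5)/12 = 9 kN·m
Superposition: M = Σ M_i = -6252/125 kN·m ≈ -50.016000 kN·m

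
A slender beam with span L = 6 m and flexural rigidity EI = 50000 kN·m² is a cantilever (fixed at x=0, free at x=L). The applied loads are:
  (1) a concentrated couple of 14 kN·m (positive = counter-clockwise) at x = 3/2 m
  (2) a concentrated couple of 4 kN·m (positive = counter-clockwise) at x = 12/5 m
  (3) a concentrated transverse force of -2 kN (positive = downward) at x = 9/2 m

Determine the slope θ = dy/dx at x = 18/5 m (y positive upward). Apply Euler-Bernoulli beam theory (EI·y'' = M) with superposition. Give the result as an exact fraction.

Load 1 — applied couple M₀=14 kN·m at a=3/2 m (b=L-a=9/2):
  θ_1 = M₀a/EI  [x>a] = 14·(3/2)/50000 = 21/50000 rad
Load 2 — applied couple M₀=4 kN·m at a=12/5 m (b=L-a=18/5):
  θ_2 = M₀a/EI  [x>a] = 4·(12/5)/50000 = 3/15625 rad
Load 3 — point force P=-2 kN at a=9/2 m (b=L-a=3/2):
  θ_3 = -Px(2a-x)/(2EI)  [x≤a] = -(-2)·(18/5)·(2·(9/2)-(18/5))/(2·50000) = 243/625000 rad
Superposition: θ = Σ θ_i = 1251/1250000 rad ≈ 0.001001 rad

θ(18/5) = 1251/1250000 rad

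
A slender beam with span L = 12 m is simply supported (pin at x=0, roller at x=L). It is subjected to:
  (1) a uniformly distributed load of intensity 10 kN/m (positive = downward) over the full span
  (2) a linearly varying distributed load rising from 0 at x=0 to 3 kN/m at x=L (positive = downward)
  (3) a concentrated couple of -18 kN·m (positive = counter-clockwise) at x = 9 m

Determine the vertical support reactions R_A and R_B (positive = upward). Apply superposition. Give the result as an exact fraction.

Load 1 — uniform load w=10 kN/m over full span:
  R_A = wL/2 = 10·12/2 = 60 kN
  R_B = wL/2 = 10·12/2 = 60 kN
Load 2 — triangular load w₀=3 kN/m (0→w₀ over full span):
  R_A = w₀L/6 = 3·12/6 = 6 kN
  R_B = w₀L/3 = 3·12/3 = 12 kN
Load 3 — applied couple M₀=-18 kN·m at a=9 m (b=L-a=3):
  R_A = M₀/L = (-18)/12 = -3/2 kN
  R_B = -M₀/L = -(-18)/12 = 3/2 kN
Superposition: R_A = 129/2 kN, R_B = 147/2 kN

R_A = 129/2 kN, R_B = 147/2 kN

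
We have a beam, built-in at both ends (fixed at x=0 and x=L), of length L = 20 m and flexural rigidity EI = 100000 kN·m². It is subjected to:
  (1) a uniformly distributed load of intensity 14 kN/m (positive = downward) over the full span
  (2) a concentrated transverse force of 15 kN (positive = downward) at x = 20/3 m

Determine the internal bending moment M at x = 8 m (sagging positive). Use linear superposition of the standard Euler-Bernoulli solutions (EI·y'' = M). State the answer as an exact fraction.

Load 1 — uniform load w=14 kN/m over full span:
  M_1 = wLx/2 - wL²/12 - wx²/2 = 14·20·8/2 - 14·20²/12 - 14·8²/2 = 616/3 kN·m
Load 2 — point force P=15 kN at a=20/3 m (b=L-a=40/3):
  M_2 = Pa²(a+3b)(L-x)/L³ - Pa²b/L²  [x>a] = 15·(20/3)²·((20/3)+3·(40/3))·(20-8)/20³ - 15·(20/3)²·(40/3)/20² = 220/9 kN·m
Superposition: M = Σ M_i = 2068/9 kN·m ≈ 229.777778 kN·m

M(8) = 2068/9 kN·m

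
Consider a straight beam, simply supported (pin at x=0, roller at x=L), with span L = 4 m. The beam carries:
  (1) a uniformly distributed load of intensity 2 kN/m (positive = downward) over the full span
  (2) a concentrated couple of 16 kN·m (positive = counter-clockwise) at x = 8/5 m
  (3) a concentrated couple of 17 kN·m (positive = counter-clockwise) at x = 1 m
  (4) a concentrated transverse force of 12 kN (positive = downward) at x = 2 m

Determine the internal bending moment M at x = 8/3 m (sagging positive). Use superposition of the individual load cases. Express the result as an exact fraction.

M(8/3) = 5/9 kN·m

Load 1 — uniform load w=2 kN/m over full span:
  M_1 = wx(L-x)/2 = 2·(8/3)·(4-(8/3))/2 = 32/9 kN·m
Load 2 — applied couple M₀=16 kN·m at a=8/5 m (b=L-a=12/5):
  M_2 = M₀x/L - M₀  [x>a] = 16·(8/3)/4 - 16 = -16/3 kN·m
Load 3 — applied couple M₀=17 kN·m at a=1 m (b=L-a=3):
  M_3 = M₀x/L - M₀  [x>a] = 17·(8/3)/4 - 17 = -17/3 kN·m
Load 4 — point force P=12 kN at a=2 m (b=L-a=2):
  M_4 = Pa(L-x)/L  [x>a] = 12·2·(4-(8/3))/4 = 8 kN·m
Superposition: M = Σ M_i = 5/9 kN·m ≈ 0.555556 kN·m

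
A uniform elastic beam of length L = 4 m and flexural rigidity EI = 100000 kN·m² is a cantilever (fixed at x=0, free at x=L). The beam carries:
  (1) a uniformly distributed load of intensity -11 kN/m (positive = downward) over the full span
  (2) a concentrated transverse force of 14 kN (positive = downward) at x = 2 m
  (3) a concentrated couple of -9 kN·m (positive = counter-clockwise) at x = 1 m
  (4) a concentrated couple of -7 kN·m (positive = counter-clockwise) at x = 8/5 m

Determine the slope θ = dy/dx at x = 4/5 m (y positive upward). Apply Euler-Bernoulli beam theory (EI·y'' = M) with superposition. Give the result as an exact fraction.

θ(4/5) = 311/1171875 rad

Load 1 — uniform load w=-11 kN/m over full span:
  θ_1 = -wx(x²-3Lx+3L²)/(6EI) = -(-11)·(4/5)·((4/5)²-3·4·(4/5)+3·4²)/(6·100000) = 671/1171875 rad
Load 2 — point force P=14 kN at a=2 m (b=L-a=2):
  θ_2 = -Px(2a-x)/(2EI)  [x≤a] = -14·(4/5)·(2·2-(4/5))/(2·100000) = -14/78125 rad
Load 3 — applied couple M₀=-9 kN·m at a=1 m (b=L-a=3):
  θ_3 = M₀x/EI  [x≤a] = (-9)·(4/5)/100000 = -9/125000 rad
Load 4 — applied couple M₀=-7 kN·m at a=8/5 m (b=L-a=12/5):
  θ_4 = M₀x/EI  [x≤a] = (-7)·(4/5)/100000 = -7/125000 rad
Superposition: θ = Σ θ_i = 311/1171875 rad ≈ 0.000265 rad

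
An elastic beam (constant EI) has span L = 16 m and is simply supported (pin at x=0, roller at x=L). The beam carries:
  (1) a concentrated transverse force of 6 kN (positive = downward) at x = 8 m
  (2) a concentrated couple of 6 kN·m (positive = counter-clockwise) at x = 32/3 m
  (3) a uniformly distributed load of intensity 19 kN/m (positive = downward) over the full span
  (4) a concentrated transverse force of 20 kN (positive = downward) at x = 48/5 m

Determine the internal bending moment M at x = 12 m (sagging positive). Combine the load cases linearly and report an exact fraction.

Load 1 — point force P=6 kN at a=8 m (b=L-a=8):
  M_1 = Pa(L-x)/L  [x>a] = 6·8·(16-12)/16 = 12 kN·m
Load 2 — applied couple M₀=6 kN·m at a=32/3 m (b=L-a=16/3):
  M_2 = M₀x/L - M₀  [x>a] = 6·12/16 - 6 = -3/2 kN·m
Load 3 — uniform load w=19 kN/m over full span:
  M_3 = wx(L-x)/2 = 19·12·(16-12)/2 = 456 kN·m
Load 4 — point force P=20 kN at a=48/5 m (b=L-a=32/5):
  M_4 = Pa(L-x)/L  [x>a] = 20·(48/5)·(16-12)/16 = 48 kN·m
Superposition: M = Σ M_i = 1029/2 kN·m ≈ 514.500000 kN·m

M(12) = 1029/2 kN·m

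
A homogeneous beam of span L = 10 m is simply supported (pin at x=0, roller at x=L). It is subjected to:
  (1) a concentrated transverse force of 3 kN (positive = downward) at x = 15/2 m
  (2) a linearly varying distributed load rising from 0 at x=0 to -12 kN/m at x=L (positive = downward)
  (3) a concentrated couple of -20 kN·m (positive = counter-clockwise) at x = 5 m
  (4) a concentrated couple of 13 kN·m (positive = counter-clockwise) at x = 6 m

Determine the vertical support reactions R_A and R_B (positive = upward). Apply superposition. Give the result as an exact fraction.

Load 1 — point force P=3 kN at a=15/2 m (b=L-a=5/2):
  R_A = Pb/L = 3·(5/2)/10 = 3/4 kN
  R_B = Pa/L = 3·(15/2)/10 = 9/4 kN
Load 2 — triangular load w₀=-12 kN/m (0→w₀ over full span):
  R_A = w₀L/6 = (-12)·10/6 = -20 kN
  R_B = w₀L/3 = (-12)·10/3 = -40 kN
Load 3 — applied couple M₀=-20 kN·m at a=5 m (b=L-a=5):
  R_A = M₀/L = (-20)/10 = -2 kN
  R_B = -M₀/L = -(-20)/10 = 2 kN
Load 4 — applied couple M₀=13 kN·m at a=6 m (b=L-a=4):
  R_A = M₀/L = 13/10 kN
  R_B = -M₀/L = -13/10 kN
Superposition: R_A = -399/20 kN, R_B = -741/20 kN

R_A = -399/20 kN, R_B = -741/20 kN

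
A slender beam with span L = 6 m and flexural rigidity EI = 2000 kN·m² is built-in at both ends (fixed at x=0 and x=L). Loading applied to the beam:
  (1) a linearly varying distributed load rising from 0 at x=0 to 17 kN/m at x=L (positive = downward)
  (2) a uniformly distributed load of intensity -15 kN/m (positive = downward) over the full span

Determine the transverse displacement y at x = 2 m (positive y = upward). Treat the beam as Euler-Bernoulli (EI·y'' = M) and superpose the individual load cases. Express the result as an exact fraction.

Load 1 — triangular load w₀=17 kN/m (0→w₀ over full span):
  y_1 = -w₀x²(L-x)²(x+2L)/(120LEI) = -17·2²·(6-2)²·(2+2·6)/(120·6·2000) = -119/11250 m
Load 2 — uniform load w=-15 kN/m over full span:
  y_2 = -wx²(L-x)²/(24EI) = -(-15)·2²·(6-2)²/(24·2000) = 1/50 m
Superposition: y = Σ y_i = 53/5625 m ≈ 0.009422 m

y(2) = 53/5625 m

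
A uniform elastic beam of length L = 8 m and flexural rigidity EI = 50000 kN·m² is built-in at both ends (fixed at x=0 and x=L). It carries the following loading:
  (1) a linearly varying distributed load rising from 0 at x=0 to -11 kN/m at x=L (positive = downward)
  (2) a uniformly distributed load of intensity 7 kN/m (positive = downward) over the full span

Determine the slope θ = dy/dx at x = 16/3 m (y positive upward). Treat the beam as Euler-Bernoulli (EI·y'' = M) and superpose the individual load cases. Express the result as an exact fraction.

θ(16/3) = 448/3796875 rad

Load 1 — triangular load w₀=-11 kN/m (0→w₀ over full span):
  θ_1 = -w₀(2x(L-x)(L-2x)(x+2L)+x²(L-x)²)/(120LEI) = -(-11)·(2·(16/3)·(8-(16/3))·(8-2·(16/3))·((16/3)+2·8)+(16/3)²·(8-(16/3))²)/(120·8·50000) = -1232/3796875 rad
Load 2 — uniform load w=7 kN/m over full span:
  θ_2 = -wx(L-x)(L-2x)/(12EI) = -7·(16/3)·(8-(16/3))·(8-2·(16/3))/(12·50000) = 112/253125 rad
Superposition: θ = Σ θ_i = 448/3796875 rad ≈ 0.000118 rad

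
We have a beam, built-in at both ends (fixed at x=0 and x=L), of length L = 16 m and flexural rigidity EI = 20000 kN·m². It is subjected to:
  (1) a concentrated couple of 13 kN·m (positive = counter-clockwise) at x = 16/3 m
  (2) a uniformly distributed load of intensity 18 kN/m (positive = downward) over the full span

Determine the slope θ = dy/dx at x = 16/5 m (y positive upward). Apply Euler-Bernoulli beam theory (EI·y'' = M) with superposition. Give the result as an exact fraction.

θ(16/5) = -6847/234375 rad

Load 1 — applied couple M₀=13 kN·m at a=16/3 m (b=L-a=32/3):
  θ_1 = (R_Ax²/2 - M_Ax)/EI  [x≤a] with R_A=13/12, M_A=0 = ((13/12)·(16/5)²/2 - 0·(16/5))/20000 = 13/46875 rad
Load 2 — uniform load w=18 kN/m over full span:
  θ_2 = -wx(L-x)(L-2x)/(12EI) = -18·(16/5)·(16-(16/5))·(16-2·(16/5))/(12·20000) = -2304/78125 rad
Superposition: θ = Σ θ_i = -6847/234375 rad ≈ -0.029214 rad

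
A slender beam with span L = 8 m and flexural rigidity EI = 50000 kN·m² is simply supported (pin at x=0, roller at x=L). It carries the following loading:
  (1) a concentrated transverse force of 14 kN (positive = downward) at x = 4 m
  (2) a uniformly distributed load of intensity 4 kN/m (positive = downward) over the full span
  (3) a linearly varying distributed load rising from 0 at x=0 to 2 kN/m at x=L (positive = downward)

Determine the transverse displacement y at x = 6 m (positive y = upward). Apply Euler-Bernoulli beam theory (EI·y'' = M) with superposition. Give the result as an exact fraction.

y(6) = -883/150000 m

Load 1 — point force P=14 kN at a=4 m (b=L-a=4):
  y_1 = -Pa(L-x)(2Lx-a²-x²)/(6LEI)  [x>a] = -14·4·(8-6)·(2·8·6-4²-6²)/(6·8·50000) = -77/37500 m
Load 2 — uniform load w=4 kN/m over full span:
  y_2 = -wx(L³-2Lx²+x³)/(24EI) = -4·6·(8³-2·8·6²+6³)/(24·50000) = -19/6250 m
Load 3 — triangular load w₀=2 kN/m (0→w₀ over full span):
  y_3 = -w₀x(7L⁴-10L²x²+3x⁴)/(360LEI) = -2·6·(7·8⁴-10·8²·6²+3·6⁴)/(360·8·50000) = -119/150000 m
Superposition: y = Σ y_i = -883/150000 m ≈ -0.005887 m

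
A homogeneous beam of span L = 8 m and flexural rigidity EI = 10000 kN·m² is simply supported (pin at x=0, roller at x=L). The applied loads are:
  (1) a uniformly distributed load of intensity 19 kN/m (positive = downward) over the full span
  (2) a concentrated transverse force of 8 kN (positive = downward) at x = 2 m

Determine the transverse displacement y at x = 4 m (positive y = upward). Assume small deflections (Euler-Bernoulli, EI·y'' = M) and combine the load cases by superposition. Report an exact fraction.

Load 1 — uniform load w=19 kN/m over full span:
  y_1 = -wx(L³-2Lx²+x³)/(24EI) = -19·4·(8³-2·8·4²+4³)/(24·10000) = -38/375 m
Load 2 — point force P=8 kN at a=2 m (b=L-a=6):
  y_2 = -Pa(L-x)(2Lx-a²-x²)/(6LEI)  [x>a] = -8·2·(8-4)·(2·8·4-2²-4²)/(6·8·10000) = -11/1875 m
Superposition: y = Σ y_i = -67/625 m ≈ -0.107200 m

y(4) = -67/625 m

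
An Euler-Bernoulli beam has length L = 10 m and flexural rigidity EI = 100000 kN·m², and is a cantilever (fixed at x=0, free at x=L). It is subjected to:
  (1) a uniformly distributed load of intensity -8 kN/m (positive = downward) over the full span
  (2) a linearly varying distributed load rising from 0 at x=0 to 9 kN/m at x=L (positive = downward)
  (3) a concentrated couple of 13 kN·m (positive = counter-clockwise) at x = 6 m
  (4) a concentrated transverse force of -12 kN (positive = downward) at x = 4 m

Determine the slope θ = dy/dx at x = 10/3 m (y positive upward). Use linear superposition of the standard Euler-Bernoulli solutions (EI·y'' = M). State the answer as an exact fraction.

θ(10/3) = 5189/1620000 rad

Load 1 — uniform load w=-8 kN/m over full span:
  θ_1 = -wx(x²-3Lx+3L²)/(6EI) = -(-8)·(10/3)·((10/3)²-3·10·(10/3)+3·10²)/(6·100000) = 19/2025 rad
Load 2 — triangular load w₀=9 kN/m (0→w₀ over full span):
  θ_2 = (w₀Lx²/4-w₀L²x/3-w₀x⁴/(24L))/EI = (9·10·(10/3)²/4-9·10²·(10/3)/3-9·(10/3)⁴/(24·10))/100000 = -163/21600 rad
Load 3 — applied couple M₀=13 kN·m at a=6 m (b=L-a=4):
  θ_3 = M₀x/EI  [x≤a] = 13·(10/3)/100000 = 13/30000 rad
Load 4 — point force P=-12 kN at a=4 m (b=L-a=6):
  θ_4 = -Px(2a-x)/(2EI)  [x≤a] = -(-12)·(10/3)·(2·4-(10/3))/(2·100000) = 7/7500 rad
Superposition: θ = Σ θ_i = 5189/1620000 rad ≈ 0.003203 rad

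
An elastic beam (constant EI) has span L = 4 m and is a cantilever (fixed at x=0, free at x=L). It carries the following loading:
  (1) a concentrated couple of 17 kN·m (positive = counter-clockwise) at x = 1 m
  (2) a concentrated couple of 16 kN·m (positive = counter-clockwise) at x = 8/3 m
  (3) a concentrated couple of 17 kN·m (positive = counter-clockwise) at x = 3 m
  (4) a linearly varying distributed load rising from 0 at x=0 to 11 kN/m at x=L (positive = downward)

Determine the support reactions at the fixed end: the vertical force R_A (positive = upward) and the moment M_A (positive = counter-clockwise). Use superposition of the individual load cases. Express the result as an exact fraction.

Load 1 — applied couple M₀=17 kN·m at a=1 m (b=L-a=3):
  R_A = 0 kN
  M_A = -M₀ = -17 kN·m
Load 2 — applied couple M₀=16 kN·m at a=8/3 m (b=L-a=4/3):
  R_A = 0 kN
  M_A = -M₀ = -16 kN·m
Load 3 — applied couple M₀=17 kN·m at a=3 m (b=L-a=1):
  R_A = 0 kN
  M_A = -M₀ = -17 kN·m
Load 4 — triangular load w₀=11 kN/m (0→w₀ over full span):
  R_A = w₀L/2 = 11·4/2 = 22 kN
  M_A = w₀L²/3 = 11·4²/3 = 176/3 kN·m
Superposition: R_A = 22 kN, M_A = 26/3 kN·m

R_A = 22 kN, M_A = 26/3 kN·m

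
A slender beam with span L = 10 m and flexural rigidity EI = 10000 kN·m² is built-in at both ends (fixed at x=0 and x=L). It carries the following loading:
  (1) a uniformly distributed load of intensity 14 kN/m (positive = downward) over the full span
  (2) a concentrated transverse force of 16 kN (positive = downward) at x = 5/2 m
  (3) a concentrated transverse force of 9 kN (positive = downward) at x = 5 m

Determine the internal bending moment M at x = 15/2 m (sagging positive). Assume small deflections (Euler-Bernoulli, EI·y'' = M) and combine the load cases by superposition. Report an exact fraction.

Load 1 — uniform load w=14 kN/m over full span:
  M_1 = wLx/2 - wL²/12 - wx²/2 = 14·10·(15/2)/2 - 14·10²/12 - 14·(15/2)²/2 = 175/12 kN·m
Load 2 — point force P=16 kN at a=5/2 m (b=L-a=15/2):
  M_2 = Pa²(a+3b)(L-x)/L³ - Pa²b/L²  [x>a] = 16·(5/2)²·((5/2)+3·(15/2))·(10-(15/2))/10³ - 16·(5/2)²·(15/2)/10² = -5/4 kN·m
Load 3 — point force P=9 kN at a=5 m (b=L-a=5):
  M_3 = Pa²(a+3b)(L-x)/L³ - Pa²b/L²  [x>a] = 9·5²·(5+3·5)·(10-(15/2))/10³ - 9·5²·5/10² = 0 kN·m
Superposition: M = Σ M_i = 40/3 kN·m ≈ 13.333333 kN·m

M(15/2) = 40/3 kN·m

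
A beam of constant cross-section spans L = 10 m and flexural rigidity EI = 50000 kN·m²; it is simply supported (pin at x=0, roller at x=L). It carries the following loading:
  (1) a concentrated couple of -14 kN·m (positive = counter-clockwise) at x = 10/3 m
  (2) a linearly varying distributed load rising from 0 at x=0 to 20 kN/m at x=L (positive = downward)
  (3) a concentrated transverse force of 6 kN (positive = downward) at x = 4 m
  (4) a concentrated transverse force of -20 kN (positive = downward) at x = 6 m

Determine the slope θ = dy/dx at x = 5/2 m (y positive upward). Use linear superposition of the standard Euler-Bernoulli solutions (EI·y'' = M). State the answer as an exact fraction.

θ(5/2) = -230669/48000000 rad

Load 1 — applied couple M₀=-14 kN·m at a=10/3 m (b=L-a=20/3):
  θ_1 = (M₀x²/(2L)+C₁)/EI  [x≤a] with C₁=M₀(3b²-L²)/(6L)=-70/9 = ((-14)·(5/2)²/(2·10)+(-70/9))/50000 = -7/28800 rad
Load 2 — triangular load w₀=20 kN/m (0→w₀ over full span):
  θ_2 = -w₀(7L⁴-30L²x²+15x⁴)/(360LEI) = -20·(7·10⁴-30·10²·(5/2)²+15·(5/2)⁴)/(360·10·50000) = -1327/230400 rad
Load 3 — point force P=6 kN at a=4 m (b=L-a=6):
  θ_3 = -Pb(L²-b²-3x²)/(6LEI)  [x≤a] = -6·6·(10²-6²-3·(5/2)²)/(6·10·50000) = -543/1000000 rad
Load 4 — point force P=-20 kN at a=6 m (b=L-a=4):
  θ_4 = -Pb(L²-b²-3x²)/(6LEI)  [x≤a] = -(-20)·4·(10²-4²-3·(5/2)²)/(6·10·50000) = 87/50000 rad
Superposition: θ = Σ θ_i = -230669/48000000 rad ≈ -0.004806 rad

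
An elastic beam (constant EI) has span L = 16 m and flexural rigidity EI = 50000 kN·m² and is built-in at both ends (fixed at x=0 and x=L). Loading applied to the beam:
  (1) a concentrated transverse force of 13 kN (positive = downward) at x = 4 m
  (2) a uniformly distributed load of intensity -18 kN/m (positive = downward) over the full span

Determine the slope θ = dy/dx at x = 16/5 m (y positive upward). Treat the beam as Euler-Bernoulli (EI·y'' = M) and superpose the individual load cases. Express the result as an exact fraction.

θ(16/5) = 8631/781250 rad

Load 1 — point force P=13 kN at a=4 m (b=L-a=12):
  θ_1 = -Pb²x(2aL-(3a+b)x)/(2L³EI)  [x≤a] = -13·12²·(16/5)·(2·4·16-(3·4+12)·(16/5))/(2·16³·50000) = -117/156250 rad
Load 2 — uniform load w=-18 kN/m over full span:
  θ_2 = -wx(L-x)(L-2x)/(12EI) = -(-18)·(16/5)·(16-(16/5))·(16-2·(16/5))/(12·50000) = 4608/390625 rad
Superposition: θ = Σ θ_i = 8631/781250 rad ≈ 0.011048 rad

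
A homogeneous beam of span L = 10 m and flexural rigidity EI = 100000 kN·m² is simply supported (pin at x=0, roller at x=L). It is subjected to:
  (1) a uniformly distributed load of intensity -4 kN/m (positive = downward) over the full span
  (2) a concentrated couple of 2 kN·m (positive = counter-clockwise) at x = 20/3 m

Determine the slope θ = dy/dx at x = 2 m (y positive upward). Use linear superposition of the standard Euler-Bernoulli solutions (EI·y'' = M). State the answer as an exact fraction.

Load 1 — uniform load w=-4 kN/m over full span:
  θ_1 = -w(L³-6Lx²+4x³)/(24EI) = -(-4)·(10³-6·10·2²+4·2³)/(24·100000) = 33/25000 rad
Load 2 — applied couple M₀=2 kN·m at a=20/3 m (b=L-a=10/3):
  θ_2 = (M₀x²/(2L)+C₁)/EI  [x≤a] with C₁=M₀(3b²-L²)/(6L)=-20/9 = (2·2²/(2·10)+(-20/9))/100000 = -41/2250000 rad
Superposition: θ = Σ θ_i = 2929/2250000 rad ≈ 0.001302 rad

θ(2) = 2929/2250000 rad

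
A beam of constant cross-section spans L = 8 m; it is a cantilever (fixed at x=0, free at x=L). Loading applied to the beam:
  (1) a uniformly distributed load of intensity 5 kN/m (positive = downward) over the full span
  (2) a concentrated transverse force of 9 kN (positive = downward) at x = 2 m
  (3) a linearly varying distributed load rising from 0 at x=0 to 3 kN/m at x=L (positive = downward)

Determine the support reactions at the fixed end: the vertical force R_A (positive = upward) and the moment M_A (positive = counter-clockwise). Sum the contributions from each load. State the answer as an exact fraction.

Load 1 — uniform load w=5 kN/m over full span:
  R_A = wL = 5·8 = 40 kN
  M_A = wL²/2 = 5·8²/2 = 160 kN·m
Load 2 — point force P=9 kN at a=2 m (b=L-a=6):
  R_A = P = 9 kN
  M_A = Pa = 9·2 = 18 kN·m
Load 3 — triangular load w₀=3 kN/m (0→w₀ over full span):
  R_A = w₀L/2 = 3·8/2 = 12 kN
  M_A = w₀L²/3 = 3·8²/3 = 64 kN·m
Superposition: R_A = 61 kN, M_A = 242 kN·m

R_A = 61 kN, M_A = 242 kN·m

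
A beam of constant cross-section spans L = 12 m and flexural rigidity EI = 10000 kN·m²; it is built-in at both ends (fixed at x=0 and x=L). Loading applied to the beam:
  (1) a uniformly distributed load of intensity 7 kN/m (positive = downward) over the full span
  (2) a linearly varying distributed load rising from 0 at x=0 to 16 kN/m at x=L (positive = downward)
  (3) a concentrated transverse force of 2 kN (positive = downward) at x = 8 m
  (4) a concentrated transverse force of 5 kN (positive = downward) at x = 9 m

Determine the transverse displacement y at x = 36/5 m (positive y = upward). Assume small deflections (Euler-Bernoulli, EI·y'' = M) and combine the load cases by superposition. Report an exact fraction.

y(36/5) = -25017039/312500000 m

Load 1 — uniform load w=7 kN/m over full span:
  y_1 = -wx²(L-x)²/(24EI) = -7·(36/5)²·(12-(36/5))²/(24·10000) = -13608/390625 m
Load 2 — triangular load w₀=16 kN/m (0→w₀ over full span):
  y_2 = -w₀x²(L-x)²(x+2L)/(120LEI) = -16·(36/5)²·(12-(36/5))²·((36/5)+2·12)/(120·12·10000) = -404352/9765625 m
Load 3 — point force P=2 kN at a=8 m (b=L-a=4):
  y_3 = -Pb²x²(3aL-(3a+b)x)/(6L³EI)  [x≤a] = -2·4²·(36/5)²·(3·8·12-(3·8+4)·(36/5))/(6·12³·10000) = -108/78125 m
Load 4 — point force P=5 kN at a=9 m (b=L-a=3):
  y_4 = -Pb²x²(3aL-(3a+b)x)/(6L³EI)  [x≤a] = -5·3²·(36/5)²·(3·9·12-(3·9+3)·(36/5))/(6·12³·10000) = -243/100000 m
Superposition: y = Σ y_i = -25017039/312500000 m ≈ -0.080055 m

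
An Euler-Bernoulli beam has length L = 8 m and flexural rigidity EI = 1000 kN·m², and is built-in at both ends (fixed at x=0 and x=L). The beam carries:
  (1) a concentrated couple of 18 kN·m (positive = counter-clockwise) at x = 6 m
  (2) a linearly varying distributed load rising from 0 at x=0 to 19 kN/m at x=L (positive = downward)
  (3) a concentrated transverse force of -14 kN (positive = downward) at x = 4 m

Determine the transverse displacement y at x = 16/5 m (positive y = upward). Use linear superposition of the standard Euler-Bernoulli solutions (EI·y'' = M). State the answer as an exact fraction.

Load 1 — applied couple M₀=18 kN·m at a=6 m (b=L-a=2):
  y_1 = (R_Ax³/6 - M_Ax²/2)/EI  [x≤a] with R_A=81/32, M_A=45/8 = ((81/32)·(16/5)³/6 - (45/8)·(16/5)²/2)/1000 = -234/15625 m
Load 2 — triangular load w₀=19 kN/m (0→w₀ over full span):
  y_2 = -w₀x²(L-x)²(x+2L)/(120LEI) = -19·(16/5)²·(8-(16/5))²·((16/5)+2·8)/(120·8·1000) = -175104/1953125 m
Load 3 — point force P=-14 kN at a=4 m (b=L-a=4):
  y_3 = -Pb²x²(3aL-(3a+b)x)/(6L³EI)  [x≤a] = -(-14)·4²·(16/5)²·(3·4·8-(3·4+4)·(16/5))/(6·8³·1000) = 1568/46875 m
Superposition: y = Σ y_i = -417062/5859375 m ≈ -0.071179 m

y(16/5) = -417062/5859375 m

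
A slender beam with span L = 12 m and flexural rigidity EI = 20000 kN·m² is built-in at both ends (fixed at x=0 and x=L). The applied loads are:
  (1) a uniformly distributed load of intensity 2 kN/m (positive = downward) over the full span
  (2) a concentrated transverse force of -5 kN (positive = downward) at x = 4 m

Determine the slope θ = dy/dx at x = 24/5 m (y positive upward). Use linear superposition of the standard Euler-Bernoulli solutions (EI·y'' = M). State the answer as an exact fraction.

θ(24/5) = -191/312500 rad

Load 1 — uniform load w=2 kN/m over full span:
  θ_1 = -wx(L-x)(L-2x)/(12EI) = -2·(24/5)·(12-(24/5))·(12-2·(24/5))/(12·20000) = -54/78125 rad
Load 2 — point force P=-5 kN at a=4 m (b=L-a=8):
  θ_2 = Pa²(L-x)(2bL-(3b+a)(L-x))/(2L³EI)  [x>a] = (-5)·4²·(12-(24/5))·(2·8·12-(3·8+4)·(12-(24/5)))/(2·12³·20000) = 1/12500 rad
Superposition: θ = Σ θ_i = -191/312500 rad ≈ -0.000611 rad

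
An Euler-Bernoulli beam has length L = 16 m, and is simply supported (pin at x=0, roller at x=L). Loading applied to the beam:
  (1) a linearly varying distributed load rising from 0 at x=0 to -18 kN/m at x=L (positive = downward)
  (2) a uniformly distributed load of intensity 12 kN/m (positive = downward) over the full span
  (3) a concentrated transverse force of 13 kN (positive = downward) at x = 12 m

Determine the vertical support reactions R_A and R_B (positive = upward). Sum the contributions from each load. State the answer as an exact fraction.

Load 1 — triangular load w₀=-18 kN/m (0→w₀ over full span):
  R_A = w₀L/6 = (-18)·16/6 = -48 kN
  R_B = w₀L/3 = (-18)·16/3 = -96 kN
Load 2 — uniform load w=12 kN/m over full span:
  R_A = wL/2 = 12·16/2 = 96 kN
  R_B = wL/2 = 12·16/2 = 96 kN
Load 3 — point force P=13 kN at a=12 m (b=L-a=4):
  R_A = Pb/L = 13·4/16 = 13/4 kN
  R_B = Pa/L = 13·12/16 = 39/4 kN
Superposition: R_A = 205/4 kN, R_B = 39/4 kN

R_A = 205/4 kN, R_B = 39/4 kN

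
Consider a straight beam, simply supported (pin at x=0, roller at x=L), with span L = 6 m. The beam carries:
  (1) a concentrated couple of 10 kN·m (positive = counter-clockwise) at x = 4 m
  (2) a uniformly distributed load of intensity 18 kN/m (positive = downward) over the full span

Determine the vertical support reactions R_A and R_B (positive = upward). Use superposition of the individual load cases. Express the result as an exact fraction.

R_A = 167/3 kN, R_B = 157/3 kN

Load 1 — applied couple M₀=10 kN·m at a=4 m (b=L-a=2):
  R_A = M₀/L = 10/6 = 5/3 kN
  R_B = -M₀/L = -10/6 = -5/3 kN
Load 2 — uniform load w=18 kN/m over full span:
  R_A = wL/2 = 18·6/2 = 54 kN
  R_B = wL/2 = 18·6/2 = 54 kN
Superposition: R_A = 167/3 kN, R_B = 157/3 kN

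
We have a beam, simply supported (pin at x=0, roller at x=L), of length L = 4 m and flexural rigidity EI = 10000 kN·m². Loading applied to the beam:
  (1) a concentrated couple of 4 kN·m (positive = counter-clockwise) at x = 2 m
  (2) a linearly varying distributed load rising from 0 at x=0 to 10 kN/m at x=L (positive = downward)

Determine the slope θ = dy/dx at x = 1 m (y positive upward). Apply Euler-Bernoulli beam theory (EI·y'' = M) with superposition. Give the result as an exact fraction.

Load 1 — applied couple M₀=4 kN·m at a=2 m (b=L-a=2):
  θ_1 = (M₀x²/(2L)+C₁)/EI  [x≤a] with C₁=M₀(3b²-L²)/(6L)=-2/3 = (4·1²/(2·4)+(-2/3))/10000 = -1/60000 rad
Load 2 — triangular load w₀=10 kN/m (0→w₀ over full span):
  θ_2 = -w₀(7L⁴-30L²x²+15x⁴)/(360LEI) = -10·(7·4⁴-30·4²·1²+15·1⁴)/(360·4·10000) = -1327/1440000 rad
Superposition: θ = Σ θ_i = -1351/1440000 rad ≈ -0.000938 rad

θ(1) = -1351/1440000 rad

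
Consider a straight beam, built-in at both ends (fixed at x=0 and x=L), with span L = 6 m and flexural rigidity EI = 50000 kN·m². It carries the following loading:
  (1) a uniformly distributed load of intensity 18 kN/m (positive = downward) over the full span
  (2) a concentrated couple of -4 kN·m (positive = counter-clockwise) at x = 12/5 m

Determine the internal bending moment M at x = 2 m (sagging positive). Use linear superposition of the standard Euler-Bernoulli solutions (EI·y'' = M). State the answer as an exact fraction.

Load 1 — uniform load w=18 kN/m over full span:
  M_1 = wLx/2 - wL²/12 - wx²/2 = 18·6·2/2 - 18·6²/12 - 18·2²/2 = 18 kN·m
Load 2 — applied couple M₀=-4 kN·m at a=12/5 m (b=L-a=18/5):
  M_2 = R_Ax - M_A  [x≤a] with R_A=-24/25, M_A=-12/25 = (-24/25)·2 - (-12/25) = -36/25 kN·m
Superposition: M = Σ M_i = 414/25 kN·m ≈ 16.560000 kN·m

M(2) = 414/25 kN·m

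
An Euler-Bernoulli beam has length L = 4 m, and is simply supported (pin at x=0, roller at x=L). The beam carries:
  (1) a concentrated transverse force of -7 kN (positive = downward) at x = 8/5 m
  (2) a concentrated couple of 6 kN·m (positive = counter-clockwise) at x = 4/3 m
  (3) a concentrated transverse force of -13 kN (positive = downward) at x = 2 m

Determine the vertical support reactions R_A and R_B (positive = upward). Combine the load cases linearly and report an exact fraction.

R_A = -46/5 kN, R_B = -54/5 kN

Load 1 — point force P=-7 kN at a=8/5 m (b=L-a=12/5):
  R_A = Pb/L = (-7)·(12/5)/4 = -21/5 kN
  R_B = Pa/L = (-7)·(8/5)/4 = -14/5 kN
Load 2 — applied couple M₀=6 kN·m at a=4/3 m (b=L-a=8/3):
  R_A = M₀/L = 6/4 = 3/2 kN
  R_B = -M₀/L = -6/4 = -3/2 kN
Load 3 — point force P=-13 kN at a=2 m (b=L-a=2):
  R_A = Pb/L = (-13)·2/4 = -13/2 kN
  R_B = Pa/L = (-13)·2/4 = -13/2 kN
Superposition: R_A = -46/5 kN, R_B = -54/5 kN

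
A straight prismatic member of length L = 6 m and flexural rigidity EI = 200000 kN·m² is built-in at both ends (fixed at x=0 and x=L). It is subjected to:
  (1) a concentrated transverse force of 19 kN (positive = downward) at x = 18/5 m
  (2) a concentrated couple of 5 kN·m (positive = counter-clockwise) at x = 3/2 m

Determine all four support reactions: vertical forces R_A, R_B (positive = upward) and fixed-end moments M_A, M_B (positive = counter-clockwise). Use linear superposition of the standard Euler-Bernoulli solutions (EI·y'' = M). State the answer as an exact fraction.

Load 1 — point force P=19 kN at a=18/5 m (b=L-a=12/5):
  R_A = Pb²(3a+b)/L³ = 19·(12/5)²·(3·(18/5)+(12/5))/6³ = 836/125 kN
  M_A = Pab²/L² = 19·(18/5)·(12/5)²/6² = 1368/125 kN·m
  R_B = Pa²(a+3b)/L³ = 19·(18/5)²·((18/5)+3·(12/5))/6³ = 1539/125 kN
  M_B = -Pa²b/L² = -19·(18/5)²·(12/5)/6² = -2052/125 kN·m
Load 2 — applied couple M₀=5 kN·m at a=3/2 m (b=L-a=9/2):
  R_A = 6M₀ab/L³ = 6·5·(3/2)·(9/2)/6³ = 15/16 kN
  M_A = M₀b(2a-b)/L² = 5·(9/2)·(2·(3/2)-(9/2))/6² = -15/16 kN·m
  R_B = -6M₀ab/L³ = -6·5·(3/2)·(9/2)/6³ = -15/16 kN
  M_B = M₀a(2b-a)/L² = 5·(3/2)·(2·(9/2)-(3/2))/6² = 25/16 kN·m
Superposition: R_A = 15251/2000 kN, M_A = 20013/2000 kN·m, R_B = 22749/2000 kN, M_B = -29707/2000 kN·m

R_A = 15251/2000 kN, M_A = 20013/2000 kN·m, R_B = 22749/2000 kN, M_B = -29707/2000 kN·m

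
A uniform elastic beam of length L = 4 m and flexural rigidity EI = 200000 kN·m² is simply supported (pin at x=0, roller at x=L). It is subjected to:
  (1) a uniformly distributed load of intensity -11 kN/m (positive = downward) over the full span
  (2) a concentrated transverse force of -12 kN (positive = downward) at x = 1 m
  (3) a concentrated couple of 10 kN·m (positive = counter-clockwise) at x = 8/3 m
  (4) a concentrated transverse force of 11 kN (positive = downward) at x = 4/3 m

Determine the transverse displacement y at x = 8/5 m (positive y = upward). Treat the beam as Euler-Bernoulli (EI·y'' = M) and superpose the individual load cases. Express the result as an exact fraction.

y(8/5) = 237859/1687500000 m

Load 1 — uniform load w=-11 kN/m over full span:
  y_1 = -wx(L³-2Lx²+x³)/(24EI) = -(-11)·(8/5)·(4³-2·4·(8/5)²+(8/5)³)/(24·200000) = 341/1953125 m
Load 2 — point force P=-12 kN at a=1 m (b=L-a=3):
  y_2 = -Pa(L-x)(2Lx-a²-x²)/(6LEI)  [x>a] = -(-12)·1·(4-(8/5))·(2·4·(8/5)-1²-(8/5)²)/(6·4·200000) = 693/12500000 m
Load 3 — applied couple M₀=10 kN·m at a=8/3 m (b=L-a=4/3):
  y_3 = (M₀x³/(6L)+C₁x)/EI  [x≤a] with C₁=M₀(3b²-L²)/(6L)=-40/9 = (10·(8/5)³/(6·4)+(-40/9)·(8/5))/200000 = -19/703125 m
Load 4 — point force P=11 kN at a=4/3 m (b=L-a=8/3):
  y_4 = -Pa(L-x)(2Lx-a²-x²)/(6LEI)  [x>a] = -11·(4/3)·(4-(8/5))·(2·4·(8/5)-(4/3)²-(8/5)²)/(6·4·200000) = -1309/21093750 m
Superposition: y = Σ y_i = 237859/1687500000 m ≈ 0.000141 m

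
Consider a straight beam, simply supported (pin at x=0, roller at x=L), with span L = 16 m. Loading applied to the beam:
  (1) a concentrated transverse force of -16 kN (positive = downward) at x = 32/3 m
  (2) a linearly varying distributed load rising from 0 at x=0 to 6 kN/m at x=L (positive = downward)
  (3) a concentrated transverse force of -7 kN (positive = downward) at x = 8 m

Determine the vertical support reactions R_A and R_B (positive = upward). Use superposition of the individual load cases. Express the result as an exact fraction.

Load 1 — point force P=-16 kN at a=32/3 m (b=L-a=16/3):
  R_A = Pb/L = (-16)·(16/3)/16 = -16/3 kN
  R_B = Pa/L = (-16)·(32/3)/16 = -32/3 kN
Load 2 — triangular load w₀=6 kN/m (0→w₀ over full span):
  R_A = w₀L/6 = 6·16/6 = 16 kN
  R_B = w₀L/3 = 6·16/3 = 32 kN
Load 3 — point force P=-7 kN at a=8 m (b=L-a=8):
  R_A = Pb/L = (-7)·8/16 = -7/2 kN
  R_B = Pa/L = (-7)·8/16 = -7/2 kN
Superposition: R_A = 43/6 kN, R_B = 107/6 kN

R_A = 43/6 kN, R_B = 107/6 kN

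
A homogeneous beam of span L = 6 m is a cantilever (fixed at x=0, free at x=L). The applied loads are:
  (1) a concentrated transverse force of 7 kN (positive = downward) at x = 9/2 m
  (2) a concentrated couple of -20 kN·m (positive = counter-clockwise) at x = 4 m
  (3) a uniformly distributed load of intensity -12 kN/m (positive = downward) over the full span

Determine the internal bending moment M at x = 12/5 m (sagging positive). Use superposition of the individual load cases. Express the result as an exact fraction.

Load 1 — point force P=7 kN at a=9/2 m (b=L-a=3/2):
  M_1 = -P(a-x)  [x≤a] = -7·((9/2)-(12/5)) = -147/10 kN·m
Load 2 — applied couple M₀=-20 kN·m at a=4 m (b=L-a=2):
  M_2 = M₀  [x≤a] = (-20) = -20 kN·m
Load 3 — uniform load w=-12 kN/m over full span:
  M_3 = -w(L-x)²/2 = -(-12)·(6-(12/5))²/2 = 1944/25 kN·m
Superposition: M = Σ M_i = 2153/50 kN·m ≈ 43.060000 kN·m

M(12/5) = 2153/50 kN·m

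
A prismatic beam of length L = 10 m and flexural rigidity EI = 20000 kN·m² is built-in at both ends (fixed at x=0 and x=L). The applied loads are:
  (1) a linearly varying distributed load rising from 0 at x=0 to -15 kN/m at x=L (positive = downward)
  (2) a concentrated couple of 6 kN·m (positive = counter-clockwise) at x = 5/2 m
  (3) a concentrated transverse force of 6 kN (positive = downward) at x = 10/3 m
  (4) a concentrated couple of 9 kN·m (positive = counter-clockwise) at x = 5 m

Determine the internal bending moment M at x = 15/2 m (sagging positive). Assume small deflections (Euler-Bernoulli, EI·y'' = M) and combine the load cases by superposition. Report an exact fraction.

Load 1 — triangular load w₀=-15 kN/m (0→w₀ over full span):
  M_1 = 3w₀Lx/20 - w₀L²/30 - w₀x³/(6L) = 3·(-15)·10·(15/2)/20 - (-15)·10²/30 - (-15)·(15/2)³/(6·10) = -425/32 kN·m
Load 2 — applied couple M₀=6 kN·m at a=5/2 m (b=L-a=15/2):
  M_2 = R_Ax - M_A - M₀  [x>a] with R_A=27/40, M_A=-9/8 = (27/40)·(15/2) - (-9/8) - 6 = 3/16 kN·m
Load 3 — point force P=6 kN at a=10/3 m (b=L-a=20/3):
  M_3 = Pa²(a+3b)(L-x)/L³ - Pa²b/L²  [x>a] = 6·(10/3)²·((10/3)+3·(20/3))·(10-(15/2))/10³ - 6·(10/3)²·(20/3)/10² = -5/9 kN·m
Load 4 — applied couple M₀=9 kN·m at a=5 m (b=L-a=5):
  M_4 = R_Ax - M_A - M₀  [x>a] with R_A=27/20, M_A=9/4 = (27/20)·(15/2) - (9/4) - 9 = -9/8 kN·m
Superposition: M = Σ M_i = -4255/288 kN·m ≈ -14.774306 kN·m

M(15/2) = -4255/288 kN·m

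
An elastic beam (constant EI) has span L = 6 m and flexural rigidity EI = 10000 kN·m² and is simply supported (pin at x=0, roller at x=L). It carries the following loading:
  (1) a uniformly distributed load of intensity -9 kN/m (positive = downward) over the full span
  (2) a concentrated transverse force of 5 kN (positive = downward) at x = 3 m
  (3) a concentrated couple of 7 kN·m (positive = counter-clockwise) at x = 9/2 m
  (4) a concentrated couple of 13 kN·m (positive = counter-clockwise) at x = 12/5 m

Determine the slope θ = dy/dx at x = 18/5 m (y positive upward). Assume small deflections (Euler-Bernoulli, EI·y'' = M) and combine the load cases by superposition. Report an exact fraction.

Load 1 — uniform load w=-9 kN/m over full span:
  θ_1 = -w(L³-6Lx²+4x³)/(24EI) = -(-9)·(6³-6·6·(18/5)²+4·(18/5)³)/(24·10000) = -2997/1250000 rad
Load 2 — point force P=5 kN at a=3 m (b=L-a=3):
  θ_2 = -Pa(2L²-6Lx+3x²+a²)/(6LEI)  [x>a] = -5·3·(2·6²-6·6·(18/5)+3·(18/5)²+3²)/(6·6·10000) = 81/200000 rad
Load 3 — applied couple M₀=7 kN·m at a=9/2 m (b=L-a=3/2):
  θ_3 = (M₀x²/(2L)+C₁)/EI  [x≤a] with C₁=M₀(3b²-L²)/(6L)=-91/16 = (7·(18/5)²/(2·6)+(-91/16))/10000 = 749/4000000 rad
Load 4 — applied couple M₀=13 kN·m at a=12/5 m (b=L-a=18/5):
  θ_4 = (M₀x²/(2L)-M₀(x-a)+C₁)/EI  [x>a] with C₁=M₀(3b²-L²)/(6L)=26/25 = (13·(18/5)²/(2·6)-13·((18/5)-(12/5))+(26/25))/10000 = -13/250000 rad
Superposition: θ = Σ θ_i = -37147/20000000 rad ≈ -0.001857 rad

θ(18/5) = -37147/20000000 rad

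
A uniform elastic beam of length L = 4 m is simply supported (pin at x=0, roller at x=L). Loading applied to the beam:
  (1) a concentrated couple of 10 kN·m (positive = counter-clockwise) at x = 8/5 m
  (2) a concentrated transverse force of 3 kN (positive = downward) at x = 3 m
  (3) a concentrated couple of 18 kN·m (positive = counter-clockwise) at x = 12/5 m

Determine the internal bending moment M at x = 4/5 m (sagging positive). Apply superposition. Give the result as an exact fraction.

Load 1 — applied couple M₀=10 kN·m at a=8/5 m (b=L-a=12/5):
  M_1 = M₀x/L  [x≤a] = 10·(4/5)/4 = 2 kN·m
Load 2 — point force P=3 kN at a=3 m (b=L-a=1):
  M_2 = Pbx/L  [x≤a] = 3·1·(4/5)/4 = 3/5 kN·m
Load 3 — applied couple M₀=18 kN·m at a=12/5 m (b=L-a=8/5):
  M_3 = M₀x/L  [x≤a] = 18·(4/5)/4 = 18/5 kN·m
Superposition: M = Σ M_i = 31/5 kN·m ≈ 6.200000 kN·m

M(4/5) = 31/5 kN·m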